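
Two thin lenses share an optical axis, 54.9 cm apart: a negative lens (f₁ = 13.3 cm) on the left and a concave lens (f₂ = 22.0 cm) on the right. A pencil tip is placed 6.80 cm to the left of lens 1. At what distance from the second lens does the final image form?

16.1 cm

Lens 1 is diverging, so f₁ = −13.3 cm.
Lens 1: 1/d_i1 = 1/f₁ − 1/d_o1 = 1/(-13.3) − 1/(6.80) = -0.2222, so d_i1 = -4.500 cm.
The intermediate image is 4.500 cm to the left of lens 1 (virtual), which is 54.9 − (-4.500) = 59.40 cm to the left of lens 2, so d_o2 = +59.40 cm.
Lens 2 is diverging, so f₂ = −22.0 cm.
Lens 2: 1/d_i2 = 1/f₂ − 1/d_o2 = 1/(-22.0) − 1/(59.40) = -0.06229, so d_i2 = -16.1 cm.
The final image is virtual, 16.1 cm to the left of lens 2 (overall magnification ≈ 0.18).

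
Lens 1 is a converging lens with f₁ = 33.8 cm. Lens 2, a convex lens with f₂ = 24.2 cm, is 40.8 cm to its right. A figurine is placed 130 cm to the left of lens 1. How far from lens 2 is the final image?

4.06 cm

Lens 1: 1/d_i1 = 1/f₁ − 1/d_o1 = 1/(33.8) − 1/(130) = 0.02189, so d_i1 = 45.68 cm.
The intermediate image is 45.68 cm to the right of lens 1, which lies 4.880 cm to the right of lens 2 — a virtual object — so d_o2 = −4.880 cm.
Lens 2: 1/d_i2 = 1/f₂ − 1/d_o2 = 1/(24.2) − 1/(-4.880) = 0.2462, so d_i2 = 4.06 cm.
The final image is real, 4.06 cm to the right of lens 2 (overall magnification ≈ -0.29).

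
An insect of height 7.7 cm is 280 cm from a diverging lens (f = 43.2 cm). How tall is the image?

For a diverging lens, f = -43.2 cm.
1/d_i = 1/f − 1/d_o = 1/(-43.20) − 1/(280) = -0.02672, so d_i = -37.43 cm.
m = −d_i/d_o = +0.1337.
|h_i| = |m|·h_o = 0.1337 × 7.7 = 1.03 cm. The image is virtual, upright and reduced, on the same side as the object.

1.03 cm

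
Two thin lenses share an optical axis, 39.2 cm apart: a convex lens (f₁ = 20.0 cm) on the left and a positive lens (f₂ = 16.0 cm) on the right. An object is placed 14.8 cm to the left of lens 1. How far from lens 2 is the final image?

Lens 1: 1/d_i1 = 1/f₁ − 1/d_o1 = 1/(20.0) − 1/(14.8) = -0.01757, so d_i1 = -56.92 cm.
The intermediate image is 56.92 cm to the left of lens 1 (virtual), which is 39.2 − (-56.92) = 96.12 cm to the left of lens 2, so d_o2 = +96.12 cm.
Lens 2: 1/d_i2 = 1/f₂ − 1/d_o2 = 1/(16.0) − 1/(96.12) = 0.05210, so d_i2 = 19.2 cm.
The final image is real, 19.2 cm to the right of lens 2 (overall magnification ≈ -0.77).

19.2 cm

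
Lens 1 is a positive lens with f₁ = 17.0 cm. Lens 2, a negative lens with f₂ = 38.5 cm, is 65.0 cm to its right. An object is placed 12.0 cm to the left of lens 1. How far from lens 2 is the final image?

28.2 cm

Lens 1: 1/d_i1 = 1/f₁ − 1/d_o1 = 1/(17.0) − 1/(12.0) = -0.02451, so d_i1 = -40.80 cm.
The intermediate image is 40.80 cm to the left of lens 1 (virtual), which is 65.0 − (-40.80) = 105.8 cm to the left of lens 2, so d_o2 = +105.8 cm.
Lens 2 is diverging, so f₂ = −38.5 cm.
Lens 2: 1/d_i2 = 1/f₂ − 1/d_o2 = 1/(-38.5) − 1/(105.8) = -0.03543, so d_i2 = -28.2 cm.
The final image is virtual, 28.2 cm to the left of lens 2 (overall magnification ≈ 0.91).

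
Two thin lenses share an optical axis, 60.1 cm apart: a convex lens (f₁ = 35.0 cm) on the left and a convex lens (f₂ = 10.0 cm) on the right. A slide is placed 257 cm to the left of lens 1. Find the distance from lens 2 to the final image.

20.4 cm

Lens 1: 1/d_i1 = 1/f₁ − 1/d_o1 = 1/(35.0) − 1/(257) = 0.02468, so d_i1 = 40.52 cm.
The intermediate image is 40.52 cm to the right of lens 1, which is 60.1 − (40.52) = 19.58 cm to the left of lens 2, so d_o2 = +19.58 cm.
Lens 2: 1/d_i2 = 1/f₂ − 1/d_o2 = 1/(10.0) − 1/(19.58) = 0.04893, so d_i2 = 20.4 cm.
The final image is real, 20.4 cm to the right of lens 2 (overall magnification ≈ 0.16).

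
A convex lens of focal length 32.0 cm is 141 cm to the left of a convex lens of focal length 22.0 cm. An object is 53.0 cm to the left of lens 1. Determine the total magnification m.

Lens 1: 1/d_i1 = 1/(32.0) − 1/(53.0) = 0.01238, so d_i1 = 80.76 cm; m₁ = −d_i1/d_o1 = -1.524.
d_o2 = 141 − (80.76) = 60.24 cm.
Lens 2: 1/d_i2 = 1/(22.0) − 1/(60.24) = 0.02885, so d_i2 = 34.66 cm; m₂ = −d_i2/d_o2 = -0.5753.
m = m₁·m₂ = (-1.524)(-0.5753) = +0.877.

m = +0.877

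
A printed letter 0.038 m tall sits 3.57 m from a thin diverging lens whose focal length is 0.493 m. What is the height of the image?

0.00461 m

For a diverging lens, f = -0.493 m.
1/d_i = 1/f − 1/d_o = 1/(-0.4930) − 1/(3.57) = -2.309, so d_i = -0.4332 m.
m = −d_i/d_o = +0.1213.
|h_i| = |m|·h_o = 0.1213 × 0.038 = 0.00461 m. The image is virtual, upright and reduced, on the same side as the object.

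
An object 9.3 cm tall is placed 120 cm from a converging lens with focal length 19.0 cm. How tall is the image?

1/d_i = 1/f − 1/d_o = 1/(19.00) − 1/(120) = 0.04430, so d_i = 22.57 cm.
m = −d_i/d_o = -0.1881.
|h_i| = |m|·h_o = 0.1881 × 9.3 = 1.75 cm. The image is real, inverted and reduced, on the far side of the lens.

1.75 cm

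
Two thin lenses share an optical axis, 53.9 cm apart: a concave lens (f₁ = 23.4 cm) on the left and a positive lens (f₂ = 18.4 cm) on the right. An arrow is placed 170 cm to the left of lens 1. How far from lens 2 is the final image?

24.4 cm

Lens 1 is diverging, so f₁ = −23.4 cm.
Lens 1: 1/d_i1 = 1/f₁ − 1/d_o1 = 1/(-23.4) − 1/(170) = -0.04862, so d_i1 = -20.57 cm.
The intermediate image is 20.57 cm to the left of lens 1 (virtual), which is 53.9 − (-20.57) = 74.47 cm to the left of lens 2, so d_o2 = +74.47 cm.
Lens 2: 1/d_i2 = 1/f₂ − 1/d_o2 = 1/(18.4) − 1/(74.47) = 0.04092, so d_i2 = 24.4 cm.
The final image is real, 24.4 cm to the right of lens 2 (overall magnification ≈ -0.040).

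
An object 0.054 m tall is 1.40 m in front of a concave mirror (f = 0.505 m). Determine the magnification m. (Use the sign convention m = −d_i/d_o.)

1/d_i = 1/f − 1/d_o = 1/(0.5050) − 1/(1.40) = 1.266, so d_i = 0.7899 m.
m = −d_i/d_o = −(0.7899)/(1.40) = -0.564.
The image is real, inverted and reduced, in front of the mirror.

m = -0.564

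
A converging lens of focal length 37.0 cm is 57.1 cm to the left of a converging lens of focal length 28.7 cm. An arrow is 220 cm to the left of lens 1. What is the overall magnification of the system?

Lens 1: 1/d_i1 = 1/(37.0) − 1/(220) = 0.02248, so d_i1 = 44.48 cm; m₁ = −d_i1/d_o1 = -0.2022.
d_o2 = 57.1 − (44.48) = 12.62 cm.
Lens 2: 1/d_i2 = 1/(28.7) − 1/(12.62) = -0.04440, so d_i2 = -22.52 cm; m₂ = −d_i2/d_o2 = +1.785.
m = m₁·m₂ = (-0.2022)(+1.785) = -0.361.

m = -0.361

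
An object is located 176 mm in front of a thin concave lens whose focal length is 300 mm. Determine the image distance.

For a concave lens, f = -300 mm.
Lens equation: 1/s_i = 1/f − 1/s_o = 1/(-300.0) − 1/(176) = -0.003333 − 0.005682 = -0.009015, so s_i = -111 mm.
The image is virtual, upright and reduced, on the same side as the object.

111 mm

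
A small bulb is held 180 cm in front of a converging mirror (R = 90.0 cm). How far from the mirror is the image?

60.0 cm

f = R/2 = 90.0/2 = 45.00 cm.
Mirror equation: 1/s_i = 1/f − 1/s_o = 1/(45.00) − 1/(180) = 0.02222 − 0.005556 = 0.01667, so s_i = 60.0 cm.
The image is real, inverted and reduced, in front of the mirror.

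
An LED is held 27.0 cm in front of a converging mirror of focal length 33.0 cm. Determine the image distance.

148 cm

Mirror equation: 1/v = 1/f − 1/u = 1/(33.00) − 1/(27.0) = 0.03030 − 0.03704 = -0.006734, so v = -148 cm.
The image is virtual, upright and enlarged, behind the mirror.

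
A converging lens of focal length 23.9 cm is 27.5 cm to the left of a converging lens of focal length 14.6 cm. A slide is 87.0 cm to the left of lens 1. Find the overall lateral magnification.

Lens 1: 1/d_i1 = 1/(23.9) − 1/(87.0) = 0.03035, so d_i1 = 32.95 cm; m₁ = −d_i1/d_o1 = -0.3787.
d_o2 = 27.5 − (32.95) = -5.450 cm (virtual object).
Lens 2: 1/d_i2 = 1/(14.6) − 1/(-5.450) = 0.2520, so d_i2 = 3.969 cm; m₂ = −d_i2/d_o2 = +0.7282.
m = m₁·m₂ = (-0.3787)(+0.7282) = -0.276.

m = -0.276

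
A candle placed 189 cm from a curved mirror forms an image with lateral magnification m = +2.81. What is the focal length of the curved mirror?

f = 293 cm (concave)

m = −d_i/d_o ⇒ d_i = −m·d_o = −(+2.81)·(189) = -531.1 cm.
1/f = 1/d_o + 1/d_i = 1/(189) + 1/(-531.1) = 0.003408, so f = 293 cm.
Since f is positive, the curved mirror is concave.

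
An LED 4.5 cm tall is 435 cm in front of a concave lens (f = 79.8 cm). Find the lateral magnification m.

For a concave lens, f = -79.8 cm.
1/d_i = 1/f − 1/d_o = 1/(-79.80) − 1/(435) = -0.01483, so d_i = -67.43 cm.
m = −d_i/d_o = −(-67.43)/(435) = +0.155.
The image is virtual, upright and reduced, on the same side as the object.

m = +0.155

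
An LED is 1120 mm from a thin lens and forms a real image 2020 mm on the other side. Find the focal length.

f = 721 mm (converging)

Real image ⇒ d_i = +2020 mm.
1/f = 1/d_o + 1/d_i = 1/(1120) + 1/(2020) = 0.001388, so f = 721 mm.
Since f is positive, the thin lens is converging.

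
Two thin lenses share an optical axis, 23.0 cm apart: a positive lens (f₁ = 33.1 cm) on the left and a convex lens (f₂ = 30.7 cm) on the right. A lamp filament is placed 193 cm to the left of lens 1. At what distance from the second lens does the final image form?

10.9 cm

Lens 1: 1/d_i1 = 1/f₁ − 1/d_o1 = 1/(33.1) − 1/(193) = 0.02503, so d_i1 = 39.95 cm.
The intermediate image is 39.95 cm to the right of lens 1, which lies 16.95 cm to the right of lens 2 — a virtual object — so d_o2 = −16.95 cm.
Lens 2: 1/d_i2 = 1/f₂ − 1/d_o2 = 1/(30.7) − 1/(-16.95) = 0.09157, so d_i2 = 10.9 cm.
The final image is real, 10.9 cm to the right of lens 2 (overall magnification ≈ -0.13).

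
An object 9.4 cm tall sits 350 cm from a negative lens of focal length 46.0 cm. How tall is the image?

1.09 cm

For a negative lens, f = -46.0 cm.
1/d_i = 1/f − 1/d_o = 1/(-46.00) − 1/(350) = -0.02460, so d_i = -40.66 cm.
m = −d_i/d_o = +0.1162.
|h_i| = |m|·h_o = 0.1162 × 9.4 = 1.09 cm. The image is virtual, upright and reduced, on the same side as the object.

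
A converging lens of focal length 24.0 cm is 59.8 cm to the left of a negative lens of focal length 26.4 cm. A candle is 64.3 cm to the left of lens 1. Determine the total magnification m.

Lens 1: 1/d_i1 = 1/(24.0) − 1/(64.3) = 0.02611, so d_i1 = 38.29 cm; m₁ = −d_i1/d_o1 = -0.5955.
d_o2 = 59.8 − (38.29) = 21.51 cm.
f₂ = −26.4 cm (diverging).
Lens 2: 1/d_i2 = 1/(-26.4) − 1/(21.51) = -0.08437, so d_i2 = -11.85 cm; m₂ = −d_i2/d_o2 = +0.5510.
m = m₁·m₂ = (-0.5955)(+0.5510) = -0.328.

m = -0.328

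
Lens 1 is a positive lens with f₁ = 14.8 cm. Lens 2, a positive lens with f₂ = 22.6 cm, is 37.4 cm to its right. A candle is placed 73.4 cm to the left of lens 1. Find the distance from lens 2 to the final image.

114 cm

Lens 1: 1/d_i1 = 1/f₁ − 1/d_o1 = 1/(14.8) − 1/(73.4) = 0.05394, so d_i1 = 18.54 cm.
The intermediate image is 18.54 cm to the right of lens 1, which is 37.4 − (18.54) = 18.86 cm to the left of lens 2, so d_o2 = +18.86 cm.
Lens 2: 1/d_i2 = 1/f₂ − 1/d_o2 = 1/(22.6) − 1/(18.86) = -0.008774, so d_i2 = -114 cm.
The final image is virtual, 114 cm to the left of lens 2 (overall magnification ≈ -1.5).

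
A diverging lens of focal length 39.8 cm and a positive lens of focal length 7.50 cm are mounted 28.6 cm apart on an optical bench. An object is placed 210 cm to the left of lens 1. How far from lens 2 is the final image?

Lens 1 is diverging, so f₁ = −39.8 cm.
Lens 1: 1/d_i1 = 1/f₁ − 1/d_o1 = 1/(-39.8) − 1/(210) = -0.02989, so d_i1 = -33.46 cm.
The intermediate image is 33.46 cm to the left of lens 1 (virtual), which is 28.6 − (-33.46) = 62.06 cm to the left of lens 2, so d_o2 = +62.06 cm.
Lens 2: 1/d_i2 = 1/f₂ − 1/d_o2 = 1/(7.50) − 1/(62.06) = 0.1172, so d_i2 = 8.53 cm.
The final image is real, 8.53 cm to the right of lens 2 (overall magnification ≈ -0.022).

8.53 cm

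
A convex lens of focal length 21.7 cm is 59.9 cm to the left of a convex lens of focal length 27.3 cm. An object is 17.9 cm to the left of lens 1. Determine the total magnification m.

Lens 1: 1/d_i1 = 1/(21.7) − 1/(17.9) = -0.009783, so d_i1 = -102.2 cm; m₁ = −d_i1/d_o1 = +5.709.
d_o2 = 59.9 − (-102.2) = 162.1 cm.
Lens 2: 1/d_i2 = 1/(27.3) − 1/(162.1) = 0.03046, so d_i2 = 32.83 cm; m₂ = −d_i2/d_o2 = -0.2025.
m = m₁·m₂ = (+5.709)(-0.2025) = -1.16.

m = -1.16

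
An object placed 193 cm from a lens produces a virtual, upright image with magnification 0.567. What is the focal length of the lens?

f = -253 cm (diverging)

m = −d_i/d_o ⇒ d_i = −m·d_o = −(+0.567)·(193) = -109.4 cm.
1/f = 1/d_o + 1/d_i = 1/(193) + 1/(-109.4) = -0.003959, so f = -253 cm.
Since f is negative, the lens is diverging.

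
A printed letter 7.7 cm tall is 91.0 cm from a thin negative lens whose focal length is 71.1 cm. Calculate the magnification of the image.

m = +0.439

For a negative lens, f = -71.1 cm.
1/d_i = 1/f − 1/d_o = 1/(-71.10) − 1/(91.0) = -0.02505, so d_i = -39.91 cm.
m = −d_i/d_o = −(-39.91)/(91.0) = +0.439.
The image is virtual, upright and reduced, on the same side as the object.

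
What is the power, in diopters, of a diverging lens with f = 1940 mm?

P = -0.515 D

For a diverging lens, f = −1940 mm.
f = -194 cm = -1.94 m.
P = 1/f = 1/(-1.94 m) = -0.515 D.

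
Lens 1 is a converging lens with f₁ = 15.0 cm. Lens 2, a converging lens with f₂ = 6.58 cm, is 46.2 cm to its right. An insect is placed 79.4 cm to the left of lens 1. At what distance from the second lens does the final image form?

Lens 1: 1/d_i1 = 1/f₁ − 1/d_o1 = 1/(15.0) − 1/(79.4) = 0.05407, so d_i1 = 18.49 cm.
The intermediate image is 18.49 cm to the right of lens 1, which is 46.2 − (18.49) = 27.71 cm to the left of lens 2, so d_o2 = +27.71 cm.
Lens 2: 1/d_i2 = 1/f₂ − 1/d_o2 = 1/(6.58) − 1/(27.71) = 0.1159, so d_i2 = 8.63 cm.
The final image is real, 8.63 cm to the right of lens 2 (overall magnification ≈ 0.073).

8.63 cm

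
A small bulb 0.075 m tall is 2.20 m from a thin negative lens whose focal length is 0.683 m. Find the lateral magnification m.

m = +0.237

For a negative lens, f = -0.683 m.
1/d_i = 1/f − 1/d_o = 1/(-0.6830) − 1/(2.20) = -1.919, so d_i = -0.5212 m.
m = −d_i/d_o = −(-0.5212)/(2.20) = +0.237.
The image is virtual, upright and reduced, on the same side as the object.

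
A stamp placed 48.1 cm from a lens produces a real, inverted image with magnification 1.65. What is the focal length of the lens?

m = −d_i/d_o ⇒ d_i = −m·d_o = −(-1.65)·(48.1) = 79.36 cm.
1/f = 1/d_o + 1/d_i = 1/(48.1) + 1/(79.36) = 0.03339, so f = 29.9 cm.
Since f is positive, the lens is converging.

f = 29.9 cm (converging)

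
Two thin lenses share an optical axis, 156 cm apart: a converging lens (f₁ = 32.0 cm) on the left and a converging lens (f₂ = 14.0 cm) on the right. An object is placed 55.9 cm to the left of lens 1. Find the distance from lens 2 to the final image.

Lens 1: 1/d_i1 = 1/f₁ − 1/d_o1 = 1/(32.0) − 1/(55.9) = 0.01336, so d_i1 = 74.85 cm.
The intermediate image is 74.85 cm to the right of lens 1, which is 156 − (74.85) = 81.15 cm to the left of lens 2, so d_o2 = +81.15 cm.
Lens 2: 1/d_i2 = 1/f₂ − 1/d_o2 = 1/(14.0) − 1/(81.15) = 0.05911, so d_i2 = 16.9 cm.
The final image is real, 16.9 cm to the right of lens 2 (overall magnification ≈ 0.28).

16.9 cm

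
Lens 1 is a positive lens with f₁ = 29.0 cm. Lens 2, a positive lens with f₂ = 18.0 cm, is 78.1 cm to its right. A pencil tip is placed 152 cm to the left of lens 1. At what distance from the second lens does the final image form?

Lens 1: 1/d_i1 = 1/f₁ − 1/d_o1 = 1/(29.0) − 1/(152) = 0.02790, so d_i1 = 35.84 cm.
The intermediate image is 35.84 cm to the right of lens 1, which is 78.1 − (35.84) = 42.26 cm to the left of lens 2, so d_o2 = +42.26 cm.
Lens 2: 1/d_i2 = 1/f₂ − 1/d_o2 = 1/(18.0) − 1/(42.26) = 0.03189, so d_i2 = 31.4 cm.
The final image is real, 31.4 cm to the right of lens 2 (overall magnification ≈ 0.17).

31.4 cm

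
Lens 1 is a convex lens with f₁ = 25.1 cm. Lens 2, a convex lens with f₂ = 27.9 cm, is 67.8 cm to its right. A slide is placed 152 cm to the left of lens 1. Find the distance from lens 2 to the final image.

107 cm

Lens 1: 1/d_i1 = 1/f₁ − 1/d_o1 = 1/(25.1) − 1/(152) = 0.03326, so d_i1 = 30.06 cm.
The intermediate image is 30.06 cm to the right of lens 1, which is 67.8 − (30.06) = 37.74 cm to the left of lens 2, so d_o2 = +37.74 cm.
Lens 2: 1/d_i2 = 1/f₂ − 1/d_o2 = 1/(27.9) − 1/(37.74) = 0.009345, so d_i2 = 107 cm.
The final image is real, 107 cm to the right of lens 2 (overall magnification ≈ 0.56).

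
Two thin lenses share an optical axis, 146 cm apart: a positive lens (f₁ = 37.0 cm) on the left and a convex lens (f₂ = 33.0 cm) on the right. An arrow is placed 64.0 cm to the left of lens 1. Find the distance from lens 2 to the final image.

Lens 1: 1/d_i1 = 1/f₁ − 1/d_o1 = 1/(37.0) − 1/(64.0) = 0.01140, so d_i1 = 87.70 cm.
The intermediate image is 87.70 cm to the right of lens 1, which is 146 − (87.70) = 58.30 cm to the left of lens 2, so d_o2 = +58.30 cm.
Lens 2: 1/d_i2 = 1/f₂ − 1/d_o2 = 1/(33.0) − 1/(58.30) = 0.01315, so d_i2 = 76.0 cm.
The final image is real, 76.0 cm to the right of lens 2 (overall magnification ≈ 1.8).

76.0 cm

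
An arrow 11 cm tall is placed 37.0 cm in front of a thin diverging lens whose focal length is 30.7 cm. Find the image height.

4.99 cm

For a diverging lens, f = -30.7 cm.
1/d_i = 1/f − 1/d_o = 1/(-30.70) − 1/(37.0) = -0.05960, so d_i = -16.78 cm.
m = −d_i/d_o = +0.4535.
|h_i| = |m|·h_o = 0.4535 × 11 = 4.99 cm. The image is virtual, upright and reduced, on the same side as the object.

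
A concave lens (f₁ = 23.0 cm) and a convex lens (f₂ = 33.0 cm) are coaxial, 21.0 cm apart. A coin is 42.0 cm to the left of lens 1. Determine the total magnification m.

m = -4.08

f₁ = −23.0 cm (diverging).
Lens 1: 1/d_i1 = 1/(-23.0) − 1/(42.0) = -0.06729, so d_i1 = -14.86 cm; m₁ = −d_i1/d_o1 = +0.3538.
d_o2 = 21.0 − (-14.86) = 35.86 cm.
Lens 2: 1/d_i2 = 1/(33.0) − 1/(35.86) = 0.002417, so d_i2 = 413.8 cm; m₂ = −d_i2/d_o2 = -11.54.
m = m₁·m₂ = (+0.3538)(-11.54) = -4.08.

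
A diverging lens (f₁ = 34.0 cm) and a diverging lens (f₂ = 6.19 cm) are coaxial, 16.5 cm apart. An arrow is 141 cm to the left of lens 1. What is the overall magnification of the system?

f₁ = −34.0 cm (diverging).
Lens 1: 1/d_i1 = 1/(-34.0) − 1/(141) = -0.03650, so d_i1 = -27.39 cm; m₁ = −d_i1/d_o1 = +0.1943.
d_o2 = 16.5 − (-27.39) = 43.89 cm.
f₂ = −6.19 cm (diverging).
Lens 2: 1/d_i2 = 1/(-6.19) − 1/(43.89) = -0.1843, so d_i2 = -5.425 cm; m₂ = −d_i2/d_o2 = +0.1236.
m = m₁·m₂ = (+0.1943)(+0.1236) = +0.0240.

m = +0.0240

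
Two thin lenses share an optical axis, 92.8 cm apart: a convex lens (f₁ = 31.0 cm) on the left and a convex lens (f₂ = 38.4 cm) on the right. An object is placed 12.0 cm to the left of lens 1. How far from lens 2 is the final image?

58.3 cm

Lens 1: 1/d_i1 = 1/f₁ − 1/d_o1 = 1/(31.0) − 1/(12.0) = -0.05108, so d_i1 = -19.58 cm.
The intermediate image is 19.58 cm to the left of lens 1 (virtual), which is 92.8 − (-19.58) = 112.4 cm to the left of lens 2, so d_o2 = +112.4 cm.
Lens 2: 1/d_i2 = 1/f₂ − 1/d_o2 = 1/(38.4) − 1/(112.4) = 0.01714, so d_i2 = 58.3 cm.
The final image is real, 58.3 cm to the right of lens 2 (overall magnification ≈ -0.85).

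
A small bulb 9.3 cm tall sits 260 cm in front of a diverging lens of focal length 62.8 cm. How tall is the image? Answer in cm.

1.81 cm

For a diverging lens, f = -62.8 cm.
1/d_i = 1/f − 1/d_o = 1/(-62.80) − 1/(260) = -0.01977, so d_i = -50.58 cm.
m = −d_i/d_o = +0.1945.
|h_i| = |m|·h_o = 0.1945 × 9.3 = 1.81 cm. The image is virtual, upright and reduced, on the same side as the object.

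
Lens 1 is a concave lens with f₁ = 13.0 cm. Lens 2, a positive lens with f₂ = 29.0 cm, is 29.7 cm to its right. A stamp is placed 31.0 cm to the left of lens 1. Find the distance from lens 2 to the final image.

114 cm

Lens 1 is diverging, so f₁ = −13.0 cm.
Lens 1: 1/d_i1 = 1/f₁ − 1/d_o1 = 1/(-13.0) − 1/(31.0) = -0.1092, so d_i1 = -9.159 cm.
The intermediate image is 9.159 cm to the left of lens 1 (virtual), which is 29.7 − (-9.159) = 38.86 cm to the left of lens 2, so d_o2 = +38.86 cm.
Lens 2: 1/d_i2 = 1/f₂ − 1/d_o2 = 1/(29.0) − 1/(38.86) = 0.008749, so d_i2 = 114 cm.
The final image is real, 114 cm to the right of lens 2 (overall magnification ≈ -0.87).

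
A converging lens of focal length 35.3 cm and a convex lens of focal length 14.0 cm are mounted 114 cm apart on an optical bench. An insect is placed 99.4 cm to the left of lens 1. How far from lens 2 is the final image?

Lens 1: 1/d_i1 = 1/f₁ − 1/d_o1 = 1/(35.3) − 1/(99.4) = 0.01827, so d_i1 = 54.74 cm.
The intermediate image is 54.74 cm to the right of lens 1, which is 114 − (54.74) = 59.26 cm to the left of lens 2, so d_o2 = +59.26 cm.
Lens 2: 1/d_i2 = 1/f₂ − 1/d_o2 = 1/(14.0) − 1/(59.26) = 0.05455, so d_i2 = 18.3 cm.
The final image is real, 18.3 cm to the right of lens 2 (overall magnification ≈ 0.17).

18.3 cm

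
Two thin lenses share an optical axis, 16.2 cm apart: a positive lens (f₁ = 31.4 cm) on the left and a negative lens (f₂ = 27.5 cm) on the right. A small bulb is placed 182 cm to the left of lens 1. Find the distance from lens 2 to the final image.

104 cm

Lens 1: 1/d_i1 = 1/f₁ − 1/d_o1 = 1/(31.4) − 1/(182) = 0.02635, so d_i1 = 37.95 cm.
The intermediate image is 37.95 cm to the right of lens 1, which lies 21.75 cm to the right of lens 2 — a virtual object — so d_o2 = −21.75 cm.
Lens 2 is diverging, so f₂ = −27.5 cm.
Lens 2: 1/d_i2 = 1/f₂ − 1/d_o2 = 1/(-27.5) − 1/(-21.75) = 0.009613, so d_i2 = 104 cm.
The final image is real, 104 cm to the right of lens 2 (overall magnification ≈ -1.00).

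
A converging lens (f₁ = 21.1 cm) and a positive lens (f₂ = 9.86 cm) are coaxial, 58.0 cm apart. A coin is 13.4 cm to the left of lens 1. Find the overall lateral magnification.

Lens 1: 1/d_i1 = 1/(21.1) − 1/(13.4) = -0.02723, so d_i1 = -36.72 cm; m₁ = −d_i1/d_o1 = +2.740.
d_o2 = 58.0 − (-36.72) = 94.72 cm.
Lens 2: 1/d_i2 = 1/(9.86) − 1/(94.72) = 0.09086, so d_i2 = 11.01 cm; m₂ = −d_i2/d_o2 = -0.1162.
m = m₁·m₂ = (+2.740)(-0.1162) = -0.318.

m = -0.318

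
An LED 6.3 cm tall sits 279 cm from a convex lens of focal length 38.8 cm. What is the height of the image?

1.02 cm

1/d_i = 1/f − 1/d_o = 1/(38.80) − 1/(279) = 0.02219, so d_i = 45.07 cm.
m = −d_i/d_o = -0.1615.
|h_i| = |m|·h_o = 0.1615 × 6.3 = 1.02 cm. The image is real, inverted and reduced, on the far side of the lens.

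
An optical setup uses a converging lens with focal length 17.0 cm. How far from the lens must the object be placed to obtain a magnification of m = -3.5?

m = −d_i/d_o ⇒ d_i = −m·d_o.
1/f = 1/d_o + 1/d_i = 1/d_o − 1/(m·d_o) = (1 − 1/m)/d_o, so d_o = f(1 − 1/m) = (17.00)(1 − 1/(-3.5)) = 21.9 cm.

21.9 cm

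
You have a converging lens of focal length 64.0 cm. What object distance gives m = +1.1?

5.82 cm

m = −d_i/d_o ⇒ d_i = −m·d_o.
1/f = 1/d_o + 1/d_i = 1/d_o − 1/(m·d_o) = (1 − 1/m)/d_o, so d_o = f(1 − 1/m) = (64.00)(1 − 1/(+1.1)) = 5.82 cm.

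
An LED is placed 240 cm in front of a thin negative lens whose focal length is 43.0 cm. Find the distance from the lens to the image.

For a negative lens, f = -43.0 cm.
Lens equation: 1/d_i = 1/f − 1/d_o = 1/(-43.00) − 1/(240) = -0.02326 − 0.004167 = -0.02742, so d_i = -36.5 cm.
The image is virtual, upright and reduced, on the same side as the object.

36.5 cm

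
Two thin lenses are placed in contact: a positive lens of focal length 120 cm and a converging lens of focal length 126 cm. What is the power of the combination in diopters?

P₁ = 1/f₁ = 1/(1.20 m) = +0.8333 D; P₂ = 1/f₂ = 1/(1.26 m) = +0.7937 D.
For thin lenses in contact, P = P₁ + P₂ = (+0.8333) + (+0.7937) = +1.63 D.

P = +1.63 D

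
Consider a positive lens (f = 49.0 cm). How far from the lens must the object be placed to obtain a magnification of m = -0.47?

m = −d_i/d_o ⇒ d_i = −m·d_o.
1/f = 1/d_o + 1/d_i = 1/d_o − 1/(m·d_o) = (1 − 1/m)/d_o, so d_o = f(1 − 1/m) = (49.00)(1 − 1/(-0.47)) = 153 cm.

153 cm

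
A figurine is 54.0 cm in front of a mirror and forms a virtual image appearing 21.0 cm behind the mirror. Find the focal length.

Virtual image ⇒ d_i = −21.0 cm.
1/f = 1/d_o + 1/d_i = 1/(54.0) + 1/(-21.0) = -0.02910, so f = -34.4 cm.
Since f is negative, the mirror is convex.

f = -34.4 cm (convex)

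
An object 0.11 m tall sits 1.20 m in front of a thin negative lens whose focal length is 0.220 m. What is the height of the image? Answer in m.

0.0170 m

For a negative lens, f = -0.220 m.
1/d_i = 1/f − 1/d_o = 1/(-0.2200) − 1/(1.20) = -5.379, so d_i = -0.1859 m.
m = −d_i/d_o = +0.1549.
|h_i| = |m|·h_o = 0.1549 × 0.11 = 0.0170 m. The image is virtual, upright and reduced, on the same side as the object.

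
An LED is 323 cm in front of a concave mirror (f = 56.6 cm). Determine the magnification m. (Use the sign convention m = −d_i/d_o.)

1/d_i = 1/f − 1/d_o = 1/(56.60) − 1/(323) = 0.01457, so d_i = 68.63 cm.
m = −d_i/d_o = −(68.63)/(323) = -0.212.
The image is real, inverted and reduced, in front of the mirror.

m = -0.212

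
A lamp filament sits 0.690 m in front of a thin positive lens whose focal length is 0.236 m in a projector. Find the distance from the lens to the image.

0.359 m

Lens equation: 1/v = 1/f − 1/u = 1/(0.2360) − 1/(0.690) = 4.237 − 1.449 = 2.788, so v = 0.359 m.
The image is real, inverted and reduced, on the far side of the lens.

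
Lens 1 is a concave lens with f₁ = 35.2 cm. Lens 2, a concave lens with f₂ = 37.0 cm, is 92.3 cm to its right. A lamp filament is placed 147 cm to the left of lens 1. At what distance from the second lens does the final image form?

Lens 1 is diverging, so f₁ = −35.2 cm.
Lens 1: 1/d_i1 = 1/f₁ − 1/d_o1 = 1/(-35.2) − 1/(147) = -0.03521, so d_i1 = -28.40 cm.
The intermediate image is 28.40 cm to the left of lens 1 (virtual), which is 92.3 − (-28.40) = 120.7 cm to the left of lens 2, so d_o2 = +120.7 cm.
Lens 2 is diverging, so f₂ = −37.0 cm.
Lens 2: 1/d_i2 = 1/f₂ − 1/d_o2 = 1/(-37.0) − 1/(120.7) = -0.03531, so d_i2 = -28.3 cm.
The final image is virtual, 28.3 cm to the left of lens 2 (overall magnification ≈ 0.045).

28.3 cm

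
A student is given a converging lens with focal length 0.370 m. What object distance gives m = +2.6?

0.228 m

m = −d_i/d_o ⇒ d_i = −m·d_o.
1/f = 1/d_o + 1/d_i = 1/d_o − 1/(m·d_o) = (1 − 1/m)/d_o, so d_o = f(1 − 1/m) = (0.3700)(1 − 1/(+2.6)) = 0.228 m.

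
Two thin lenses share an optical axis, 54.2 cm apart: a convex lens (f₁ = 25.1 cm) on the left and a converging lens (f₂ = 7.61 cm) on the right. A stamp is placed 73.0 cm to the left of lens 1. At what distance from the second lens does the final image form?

14.6 cm

Lens 1: 1/d_i1 = 1/f₁ − 1/d_o1 = 1/(25.1) − 1/(73.0) = 0.02614, so d_i1 = 38.25 cm.
The intermediate image is 38.25 cm to the right of lens 1, which is 54.2 − (38.25) = 15.95 cm to the left of lens 2, so d_o2 = +15.95 cm.
Lens 2: 1/d_i2 = 1/f₂ − 1/d_o2 = 1/(7.61) − 1/(15.95) = 0.06871, so d_i2 = 14.6 cm.
The final image is real, 14.6 cm to the right of lens 2 (overall magnification ≈ 0.48).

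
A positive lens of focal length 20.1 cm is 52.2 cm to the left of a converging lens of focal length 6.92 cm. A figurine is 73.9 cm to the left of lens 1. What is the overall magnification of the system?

Lens 1: 1/d_i1 = 1/(20.1) − 1/(73.9) = 0.03622, so d_i1 = 27.61 cm; m₁ = −d_i1/d_o1 = -0.3736.
d_o2 = 52.2 − (27.61) = 24.59 cm.
Lens 2: 1/d_i2 = 1/(6.92) − 1/(24.59) = 0.1038, so d_i2 = 9.630 cm; m₂ = −d_i2/d_o2 = -0.3916.
m = m₁·m₂ = (-0.3736)(-0.3916) = +0.146.

m = +0.146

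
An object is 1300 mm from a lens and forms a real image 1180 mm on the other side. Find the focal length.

f = 619 mm (converging)

Real image ⇒ d_i = +1180 mm.
1/f = 1/d_o + 1/d_i = 1/(1300) + 1/(1180) = 0.001617, so f = 619 mm.
Since f is positive, the lens is converging.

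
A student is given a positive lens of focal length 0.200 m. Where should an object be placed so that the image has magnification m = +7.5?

0.173 m

m = −d_i/d_o ⇒ d_i = −m·d_o.
1/f = 1/d_o + 1/d_i = 1/d_o − 1/(m·d_o) = (1 − 1/m)/d_o, so d_o = f(1 − 1/m) = (0.2000)(1 − 1/(+7.5)) = 0.173 m.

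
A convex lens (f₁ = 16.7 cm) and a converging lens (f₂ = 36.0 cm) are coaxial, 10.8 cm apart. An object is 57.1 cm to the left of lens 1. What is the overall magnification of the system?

Lens 1: 1/d_i1 = 1/(16.7) − 1/(57.1) = 0.04237, so d_i1 = 23.60 cm; m₁ = −d_i1/d_o1 = -0.4133.
d_o2 = 10.8 − (23.60) = -12.80 cm (virtual object).
Lens 2: 1/d_i2 = 1/(36.0) − 1/(-12.80) = 0.1059, so d_i2 = 9.443 cm; m₂ = −d_i2/d_o2 = +0.7377.
m = m₁·m₂ = (-0.4133)(+0.7377) = -0.305.

m = -0.305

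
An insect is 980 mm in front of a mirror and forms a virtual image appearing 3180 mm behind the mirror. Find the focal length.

f = 1420 mm (concave)

Virtual image ⇒ d_i = −3180 mm.
1/f = 1/d_o + 1/d_i = 1/(980) + 1/(-3180) = 0.0007059, so f = 1420 mm.
Since f is positive, the mirror is concave.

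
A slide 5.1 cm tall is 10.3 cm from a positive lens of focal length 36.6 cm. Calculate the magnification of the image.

1/d_i = 1/f − 1/d_o = 1/(36.60) − 1/(10.3) = -0.06976, so d_i = -14.33 cm.
m = −d_i/d_o = −(-14.33)/(10.3) = +1.39.
The image is virtual, upright and enlarged, on the same side as the object.

m = +1.39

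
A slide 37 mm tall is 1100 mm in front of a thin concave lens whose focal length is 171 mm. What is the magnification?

m = +0.135

For a concave lens, f = -171 mm.
1/d_i = 1/f − 1/d_o = 1/(-171.0) − 1/(1100) = -0.006757, so d_i = -148.0 mm.
m = −d_i/d_o = −(-148.0)/(1100) = +0.135.
The image is virtual, upright and reduced, on the same side as the object.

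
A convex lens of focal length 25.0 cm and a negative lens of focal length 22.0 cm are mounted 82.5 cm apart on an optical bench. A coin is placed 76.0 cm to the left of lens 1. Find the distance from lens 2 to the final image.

Lens 1: 1/d_i1 = 1/f₁ − 1/d_o1 = 1/(25.0) − 1/(76.0) = 0.02684, so d_i1 = 37.25 cm.
The intermediate image is 37.25 cm to the right of lens 1, which is 82.5 − (37.25) = 45.25 cm to the left of lens 2, so d_o2 = +45.25 cm.
Lens 2 is diverging, so f₂ = −22.0 cm.
Lens 2: 1/d_i2 = 1/f₂ − 1/d_o2 = 1/(-22.0) − 1/(45.25) = -0.06755, so d_i2 = -14.8 cm.
The final image is virtual, 14.8 cm to the left of lens 2 (overall magnification ≈ -0.16).

14.8 cm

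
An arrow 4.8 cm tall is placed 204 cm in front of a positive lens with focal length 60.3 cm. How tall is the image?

1/d_i = 1/f − 1/d_o = 1/(60.30) − 1/(204) = 0.01168, so d_i = 85.60 cm.
m = −d_i/d_o = -0.4196.
|h_i| = |m|·h_o = 0.4196 × 4.8 = 2.01 cm. The image is real, inverted and reduced, on the far side of the lens.

2.01 cm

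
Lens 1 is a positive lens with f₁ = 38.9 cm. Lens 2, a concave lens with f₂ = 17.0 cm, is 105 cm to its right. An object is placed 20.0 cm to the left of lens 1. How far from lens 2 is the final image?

15.2 cm

Lens 1: 1/d_i1 = 1/f₁ − 1/d_o1 = 1/(38.9) − 1/(20.0) = -0.02429, so d_i1 = -41.16 cm.
The intermediate image is 41.16 cm to the left of lens 1 (virtual), which is 105 − (-41.16) = 146.2 cm to the left of lens 2, so d_o2 = +146.2 cm.
Lens 2 is diverging, so f₂ = −17.0 cm.
Lens 2: 1/d_i2 = 1/f₂ − 1/d_o2 = 1/(-17.0) − 1/(146.2) = -0.06566, so d_i2 = -15.2 cm.
The final image is virtual, 15.2 cm to the left of lens 2 (overall magnification ≈ 0.21).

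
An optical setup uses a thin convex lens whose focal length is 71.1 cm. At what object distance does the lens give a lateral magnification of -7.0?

m = −d_i/d_o ⇒ d_i = −m·d_o.
1/f = 1/d_o + 1/d_i = 1/d_o − 1/(m·d_o) = (1 − 1/m)/d_o, so d_o = f(1 − 1/m) = (71.10)(1 − 1/(-7.0)) = 81.3 cm.

81.3 cm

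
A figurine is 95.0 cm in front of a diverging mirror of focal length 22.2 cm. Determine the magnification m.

For a diverging mirror, f = -22.2 cm.
1/d_i = 1/f − 1/d_o = 1/(-22.20) − 1/(95.0) = -0.05557, so d_i = -17.99 cm.
m = −d_i/d_o = −(-17.99)/(95.0) = +0.189.
The image is virtual, upright and reduced, behind the mirror.

m = +0.189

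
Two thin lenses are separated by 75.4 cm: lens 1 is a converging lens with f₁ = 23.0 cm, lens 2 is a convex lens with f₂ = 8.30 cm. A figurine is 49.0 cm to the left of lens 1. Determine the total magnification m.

Lens 1: 1/d_i1 = 1/(23.0) − 1/(49.0) = 0.02307, so d_i1 = 43.35 cm; m₁ = −d_i1/d_o1 = -0.8847.
d_o2 = 75.4 − (43.35) = 32.05 cm.
Lens 2: 1/d_i2 = 1/(8.30) − 1/(32.05) = 0.08928, so d_i2 = 11.20 cm; m₂ = −d_i2/d_o2 = -0.3495.
m = m₁·m₂ = (-0.8847)(-0.3495) = +0.309.

m = +0.309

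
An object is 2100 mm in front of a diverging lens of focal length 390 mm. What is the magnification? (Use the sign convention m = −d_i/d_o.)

m = +0.157

For a diverging lens, f = -390 mm.
1/d_i = 1/f − 1/d_o = 1/(-390.0) − 1/(2100) = -0.003040, so d_i = -328.9 mm.
m = −d_i/d_o = −(-328.9)/(2100) = +0.157.
The image is virtual, upright and reduced, on the same side as the object.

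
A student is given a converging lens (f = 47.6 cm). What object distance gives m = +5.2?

m = −d_i/d_o ⇒ d_i = −m·d_o.
1/f = 1/d_o + 1/d_i = 1/d_o − 1/(m·d_o) = (1 − 1/m)/d_o, so d_o = f(1 − 1/m) = (47.60)(1 − 1/(+5.2)) = 38.4 cm.

38.4 cm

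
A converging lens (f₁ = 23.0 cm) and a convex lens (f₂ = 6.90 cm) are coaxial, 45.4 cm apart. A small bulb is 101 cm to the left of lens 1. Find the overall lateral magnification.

m = +0.233

Lens 1: 1/d_i1 = 1/(23.0) − 1/(101) = 0.03358, so d_i1 = 29.78 cm; m₁ = −d_i1/d_o1 = -0.2949.
d_o2 = 45.4 − (29.78) = 15.62 cm.
Lens 2: 1/d_i2 = 1/(6.90) − 1/(15.62) = 0.08091, so d_i2 = 12.36 cm; m₂ = −d_i2/d_o2 = -0.7913.
m = m₁·m₂ = (-0.2949)(-0.7913) = +0.233.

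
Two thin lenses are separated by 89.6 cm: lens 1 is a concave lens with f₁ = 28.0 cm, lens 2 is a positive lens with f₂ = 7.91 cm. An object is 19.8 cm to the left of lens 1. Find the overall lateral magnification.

m = -0.0497

f₁ = −28.0 cm (diverging).
Lens 1: 1/d_i1 = 1/(-28.0) − 1/(19.8) = -0.08622, so d_i1 = -11.60 cm; m₁ = −d_i1/d_o1 = +0.5859.
d_o2 = 89.6 − (-11.60) = 101.2 cm.
Lens 2: 1/d_i2 = 1/(7.91) − 1/(101.2) = 0.1165, so d_i2 = 8.581 cm; m₂ = −d_i2/d_o2 = -0.08479.
m = m₁·m₂ = (+0.5859)(-0.08479) = -0.0497.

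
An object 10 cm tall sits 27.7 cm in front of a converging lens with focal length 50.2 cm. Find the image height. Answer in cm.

1/d_i = 1/f − 1/d_o = 1/(50.20) − 1/(27.7) = -0.01618, so d_i = -61.80 cm.
m = −d_i/d_o = +2.231.
|h_i| = |m|·h_o = 2.231 × 10 = 22.3 cm. The image is virtual, upright and enlarged, on the same side as the object.

22.3 cm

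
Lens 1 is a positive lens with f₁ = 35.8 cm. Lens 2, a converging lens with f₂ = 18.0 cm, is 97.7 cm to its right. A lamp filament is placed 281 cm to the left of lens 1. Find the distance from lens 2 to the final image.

Lens 1: 1/d_i1 = 1/f₁ − 1/d_o1 = 1/(35.8) − 1/(281) = 0.02437, so d_i1 = 41.03 cm.
The intermediate image is 41.03 cm to the right of lens 1, which is 97.7 − (41.03) = 56.67 cm to the left of lens 2, so d_o2 = +56.67 cm.
Lens 2: 1/d_i2 = 1/f₂ − 1/d_o2 = 1/(18.0) − 1/(56.67) = 0.03791, so d_i2 = 26.4 cm.
The final image is real, 26.4 cm to the right of lens 2 (overall magnification ≈ 0.068).

26.4 cm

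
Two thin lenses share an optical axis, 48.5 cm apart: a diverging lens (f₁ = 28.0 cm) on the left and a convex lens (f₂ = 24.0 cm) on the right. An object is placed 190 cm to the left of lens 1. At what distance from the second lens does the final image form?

35.8 cm

Lens 1 is diverging, so f₁ = −28.0 cm.
Lens 1: 1/d_i1 = 1/f₁ − 1/d_o1 = 1/(-28.0) − 1/(190) = -0.04098, so d_i1 = -24.40 cm.
The intermediate image is 24.40 cm to the left of lens 1 (virtual), which is 48.5 − (-24.40) = 72.90 cm to the left of lens 2, so d_o2 = +72.90 cm.
Lens 2: 1/d_i2 = 1/f₂ − 1/d_o2 = 1/(24.0) − 1/(72.90) = 0.02795, so d_i2 = 35.8 cm.
The final image is real, 35.8 cm to the right of lens 2 (overall magnification ≈ -0.063).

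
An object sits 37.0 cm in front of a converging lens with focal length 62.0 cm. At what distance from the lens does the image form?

91.8 cm

Lens equation: 1/s_i = 1/f − 1/s_o = 1/(62.00) − 1/(37.0) = 0.01613 − 0.02703 = -0.01090, so s_i = -91.8 cm.
The image is virtual, upright and enlarged, on the same side as the object.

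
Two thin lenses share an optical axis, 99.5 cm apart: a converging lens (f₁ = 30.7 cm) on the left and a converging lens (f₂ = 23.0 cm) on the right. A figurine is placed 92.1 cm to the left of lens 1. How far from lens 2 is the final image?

Lens 1: 1/d_i1 = 1/f₁ − 1/d_o1 = 1/(30.7) − 1/(92.1) = 0.02172, so d_i1 = 46.05 cm.
The intermediate image is 46.05 cm to the right of lens 1, which is 99.5 − (46.05) = 53.45 cm to the left of lens 2, so d_o2 = +53.45 cm.
Lens 2: 1/d_i2 = 1/f₂ − 1/d_o2 = 1/(23.0) − 1/(53.45) = 0.02477, so d_i2 = 40.4 cm.
The final image is real, 40.4 cm to the right of lens 2 (overall magnification ≈ 0.38).

40.4 cm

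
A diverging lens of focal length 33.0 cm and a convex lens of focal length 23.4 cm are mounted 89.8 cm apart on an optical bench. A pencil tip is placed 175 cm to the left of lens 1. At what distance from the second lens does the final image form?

29.2 cm

Lens 1 is diverging, so f₁ = −33.0 cm.
Lens 1: 1/d_i1 = 1/f₁ − 1/d_o1 = 1/(-33.0) − 1/(175) = -0.03602, so d_i1 = -27.76 cm.
The intermediate image is 27.76 cm to the left of lens 1 (virtual), which is 89.8 − (-27.76) = 117.6 cm to the left of lens 2, so d_o2 = +117.6 cm.
Lens 2: 1/d_i2 = 1/f₂ − 1/d_o2 = 1/(23.4) − 1/(117.6) = 0.03423, so d_i2 = 29.2 cm.
The final image is real, 29.2 cm to the right of lens 2 (overall magnification ≈ -0.039).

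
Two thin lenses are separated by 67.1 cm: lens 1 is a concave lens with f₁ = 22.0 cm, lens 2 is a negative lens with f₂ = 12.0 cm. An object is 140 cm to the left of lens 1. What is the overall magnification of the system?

m = +0.0166

f₁ = −22.0 cm (diverging).
Lens 1: 1/d_i1 = 1/(-22.0) − 1/(140) = -0.05260, so d_i1 = -19.01 cm; m₁ = −d_i1/d_o1 = +0.1358.
d_o2 = 67.1 − (-19.01) = 86.11 cm.
f₂ = −12.0 cm (diverging).
Lens 2: 1/d_i2 = 1/(-12.0) − 1/(86.11) = -0.09495, so d_i2 = -10.53 cm; m₂ = −d_i2/d_o2 = +0.1223.
m = m₁·m₂ = (+0.1358)(+0.1223) = +0.0166.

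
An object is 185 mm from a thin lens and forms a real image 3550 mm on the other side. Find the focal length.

Real image ⇒ d_i = +3550 mm.
1/f = 1/d_o + 1/d_i = 1/(185) + 1/(3550) = 0.005687, so f = 176 mm.
Since f is positive, the thin lens is converging.

f = 176 mm (converging)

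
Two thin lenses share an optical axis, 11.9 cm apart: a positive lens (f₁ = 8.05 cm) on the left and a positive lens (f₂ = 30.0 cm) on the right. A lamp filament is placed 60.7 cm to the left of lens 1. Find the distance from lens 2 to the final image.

Lens 1: 1/d_i1 = 1/f₁ − 1/d_o1 = 1/(8.05) − 1/(60.7) = 0.1077, so d_i1 = 9.281 cm.
The intermediate image is 9.281 cm to the right of lens 1, which is 11.9 − (9.281) = 2.619 cm to the left of lens 2, so d_o2 = +2.619 cm.
Lens 2: 1/d_i2 = 1/f₂ − 1/d_o2 = 1/(30.0) − 1/(2.619) = -0.3485, so d_i2 = -2.87 cm.
The final image is virtual, 2.87 cm to the left of lens 2 (overall magnification ≈ -0.17).

2.87 cm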